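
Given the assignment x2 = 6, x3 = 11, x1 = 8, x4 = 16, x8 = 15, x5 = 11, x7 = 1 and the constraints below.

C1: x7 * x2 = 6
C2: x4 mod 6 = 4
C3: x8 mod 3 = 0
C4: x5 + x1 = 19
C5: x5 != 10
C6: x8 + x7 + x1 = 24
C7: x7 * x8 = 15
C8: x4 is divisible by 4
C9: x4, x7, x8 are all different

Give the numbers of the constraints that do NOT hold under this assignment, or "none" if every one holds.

The assignment satisfies every constraint.

C1: x7 * x2 = 1 * 6 = 6  holds
C2: 16 mod 6 = 4  holds
C3: 15 mod 3 = 0  holds
C4: x5 + x1 = 11 + 8 = 19  holds
C5: x5 = 11, and 11 ≠ 10  holds
C6: x8 + x7 + x1 = 15 + 1 + 8 = 24  holds
C7: x7 * x8 = 1 * 15 = 15  holds
C8: 16 / 4 = 4, so 4 divides 16  holds
C9: values 16, 1, 15 are pairwise distinct  holds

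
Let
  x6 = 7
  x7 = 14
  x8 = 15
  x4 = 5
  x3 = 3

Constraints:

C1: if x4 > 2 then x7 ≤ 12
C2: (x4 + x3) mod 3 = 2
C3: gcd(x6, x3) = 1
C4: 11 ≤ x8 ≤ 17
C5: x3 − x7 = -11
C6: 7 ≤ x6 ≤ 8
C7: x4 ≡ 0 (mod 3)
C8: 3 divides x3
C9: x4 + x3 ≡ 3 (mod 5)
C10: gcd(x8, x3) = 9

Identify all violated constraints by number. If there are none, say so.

C1: x4 = 5 > 2, so we need x7 ≤ 12; but x7 = 14 > 12 — violated.
C2: x4 + x3 = 8; 8 mod 3 = 2 — OK.
C3: gcd(7, 3) = 1 — OK.
C4: x8 = 15 lies in [11, 17] — OK.
C5: x3 − x7 = 3 − 14 = -11 — OK.
C6: x6 = 7 lies in [7, 8] — OK.
C7: 5 mod 3 = 2, not 0 — violated.
C8: 3 / 3 = 1, so 3 divides 3 — OK.
C9: x4 + x3 = 8; 8 mod 5 = 3 — OK.
C10: gcd(15, 3) = 3, not 9 — violated.

Violated: 1, 7, and 10.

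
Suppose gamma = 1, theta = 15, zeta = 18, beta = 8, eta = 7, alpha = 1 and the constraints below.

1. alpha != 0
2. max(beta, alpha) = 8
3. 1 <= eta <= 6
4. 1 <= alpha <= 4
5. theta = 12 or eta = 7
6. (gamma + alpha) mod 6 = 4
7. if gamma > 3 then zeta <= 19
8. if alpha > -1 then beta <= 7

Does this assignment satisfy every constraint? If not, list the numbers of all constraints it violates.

Constraints 3, 6, 8 do not hold.

1. alpha = 1, and 1 ≠ 0  OK
2. max(8, 1) = 8  OK
3. eta = 7 is outside [1, 6]  FAIL
4. alpha = 1 lies in [1, 4]  OK
5. theta = 15 ≠ 12, but eta = 7 = 7 (second disjunct)  OK
6. gamma + alpha = 2; 2 mod 6 = 2, not 4  FAIL
7. gamma = 1, not > 3; antecedent false, conditional vacuously true  OK
8. alpha = 1 > -1, so we need beta ≤ 7; but beta = 8 > 7  FAIL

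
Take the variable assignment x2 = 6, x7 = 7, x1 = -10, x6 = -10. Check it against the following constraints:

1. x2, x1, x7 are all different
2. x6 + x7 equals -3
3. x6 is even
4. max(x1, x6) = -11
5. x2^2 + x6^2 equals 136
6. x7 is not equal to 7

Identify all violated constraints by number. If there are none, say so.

1. values 6, -10, 7 are pairwise distinct  ✔
2. x6 + x7 = -10 + 7 = -3  ✔
3. x6 = -10 is even  ✔
4. max(-10, -10) = -10, not -11  ✘
5. x2^2 + x6^2 = 6^2 + (-10)^2 = 36 + 100 = 136  ✔
6. x7 = 7, but 7 is required to differ  ✘

No — constraints 4, 6 are not satisfied.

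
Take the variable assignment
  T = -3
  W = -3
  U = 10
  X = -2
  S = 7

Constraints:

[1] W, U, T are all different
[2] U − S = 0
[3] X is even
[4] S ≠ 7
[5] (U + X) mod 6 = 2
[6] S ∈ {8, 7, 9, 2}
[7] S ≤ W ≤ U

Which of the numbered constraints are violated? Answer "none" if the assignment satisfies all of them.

[1] W = T = -3, not all different  ✘
[2] U − S = 10 − 7 = 3, not 0  ✘
[3] X = -2 is even  ✔
[4] S = 7, but 7 is required to differ  ✘
[5] U + X = 8; 8 mod 6 = 2  ✔
[6] S = 7 is in {8, 7, 9, 2}  ✔
[7] values 7, -3, 10; S = 7 is not ≤ W = -3  ✘

Constraints 1, 2, 4, and 7 are violated.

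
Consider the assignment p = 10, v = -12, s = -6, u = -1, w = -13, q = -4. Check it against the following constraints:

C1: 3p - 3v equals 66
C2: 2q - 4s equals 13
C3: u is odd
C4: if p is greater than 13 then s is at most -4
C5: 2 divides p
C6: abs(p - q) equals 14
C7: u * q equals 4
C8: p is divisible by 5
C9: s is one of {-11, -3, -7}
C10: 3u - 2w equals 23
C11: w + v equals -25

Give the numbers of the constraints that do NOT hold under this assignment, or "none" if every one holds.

The assignment fails constraints 2, 9.

C1: 3p - 3v = 3(10) - 3(-12) = 66 — OK.
C2: 2q - 4s = 2(-4) - 4(-6) = 16, not 13 — violated.
C3: u = -1 is odd — OK.
C4: p = 10, not > 13; antecedent false, conditional vacuously true — OK.
C5: 10 / 2 = 5, so 2 divides 10 — OK.
C6: abs(10 - (-4)) = 14 — OK.
C7: u * q = -1 * (-4) = 4 — OK.
C8: 10 / 5 = 2, so 5 divides 10 — OK.
C9: s = -6 is not in {-11, -3, -7} — violated.
C10: 3u - 2w = 3(-1) - 2(-13) = 23 — OK.
C11: w + v = -13 + (-12) = -25 — OK.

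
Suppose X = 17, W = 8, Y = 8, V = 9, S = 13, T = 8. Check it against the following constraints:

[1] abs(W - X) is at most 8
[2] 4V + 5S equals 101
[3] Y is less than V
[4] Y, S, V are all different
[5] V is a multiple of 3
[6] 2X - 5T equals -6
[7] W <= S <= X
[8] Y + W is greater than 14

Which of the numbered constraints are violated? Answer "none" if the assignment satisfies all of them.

[1] abs(8 - 17) = 9; 9 > 8, exceeds bound 8 — violated.
[2] 4V + 5S = 4(9) + 5(13) = 101 — OK.
[3] Y = 8, V = 9; 8 < 9 — OK.
[4] values 8, 13, 9 are pairwise distinct — OK.
[5] 9 / 3 = 3, so 3 divides 9 — OK.
[6] 2X - 5T = 2(17) - 5(8) = -6 — OK.
[7] values 8 <= 13 <= 17 — OK.
[8] Y + W = 8 + 8 = 16; 16 > 14 — OK.

Constraint 1 is violated.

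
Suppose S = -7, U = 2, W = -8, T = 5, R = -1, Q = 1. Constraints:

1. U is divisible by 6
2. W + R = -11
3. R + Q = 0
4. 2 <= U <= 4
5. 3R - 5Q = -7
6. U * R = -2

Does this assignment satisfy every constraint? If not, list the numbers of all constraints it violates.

Constraints 1, 2, 5 are violated.

1. 2 = 6*0 + 2, so 6 does not divide 2 — fails.
2. W + R = -8 + (-1) = -9, not -11 — fails.
3. R + Q = -1 + 1 = 0 — holds.
4. U = 2 lies in [2, 4] — holds.
5. 3R - 5Q = 3(-1) - 5(1) = -8, not -7 — fails.
6. U * R = 2 * (-1) = -2 — holds.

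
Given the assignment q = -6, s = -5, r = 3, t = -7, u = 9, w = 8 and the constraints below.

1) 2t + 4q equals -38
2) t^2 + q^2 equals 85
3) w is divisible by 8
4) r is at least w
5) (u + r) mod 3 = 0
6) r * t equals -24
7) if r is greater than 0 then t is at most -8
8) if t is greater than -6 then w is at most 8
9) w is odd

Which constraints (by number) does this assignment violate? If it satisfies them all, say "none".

1) 2t + 4q = 2(-7) + 4(-6) = -38  ✓
2) t^2 + q^2 = (-7)^2 + (-6)^2 = 49 + 36 = 85  ✓
3) 8 / 8 = 1, so 8 divides 8  ✓
4) r = 3, w = 8; 3 < 8 (want ≥)  ✗
5) u + r = 12; 12 mod 3 = 0  ✓
6) r * t = 3 * (-7) = -21, not -24  ✗
7) r = 3 > 0, so we need t ≤ -8; but t = -7 > -8  ✗
8) t = -7, not > -6; antecedent false, conditional vacuously true  ✓
9) w = 8 is even  ✗

Constraints 4, 6, 7, and 9 do not hold.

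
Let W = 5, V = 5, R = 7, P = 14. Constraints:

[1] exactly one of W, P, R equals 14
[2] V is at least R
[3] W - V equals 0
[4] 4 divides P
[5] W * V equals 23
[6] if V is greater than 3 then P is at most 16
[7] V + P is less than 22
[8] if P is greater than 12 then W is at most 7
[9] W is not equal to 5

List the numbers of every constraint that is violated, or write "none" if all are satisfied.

No — constraints 2, 4, 5, and 9 are not satisfied.

[1] W=5, P=14, R=7; 1 of them equals 14  ✓
[2] V = 5, R = 7; 5 < 7 (want ≥)  ✗
[3] W - V = 5 - 5 = 0  ✓
[4] 14 = 4*3 + 2, so 4 does not divide 14  ✗
[5] W * V = 5 * 5 = 25, not 23  ✗
[6] V = 5 > 3, so we need P ≤ 16; P = 14 ≤ 16  ✓
[7] V + P = 5 + 14 = 19; 19 < 22  ✓
[8] P = 14 > 12, so we need W ≤ 7; W = 5 ≤ 7  ✓
[9] W = 5, but 5 is required to differ  ✗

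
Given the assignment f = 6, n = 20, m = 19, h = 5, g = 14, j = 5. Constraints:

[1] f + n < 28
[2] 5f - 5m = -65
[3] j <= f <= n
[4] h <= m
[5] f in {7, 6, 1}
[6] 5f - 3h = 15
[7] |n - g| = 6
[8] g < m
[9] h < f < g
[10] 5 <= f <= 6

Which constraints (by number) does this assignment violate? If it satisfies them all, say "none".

[1] f + n = 6 + 20 = 26; 26 < 28 — satisfied.
[2] 5f - 5m = 5(6) - 5(19) = -65 — satisfied.
[3] values 5 <= 6 <= 20 — satisfied.
[4] h = 5, m = 19; 5 ≤ 19 — satisfied.
[5] f = 6 is in {7, 6, 1} — satisfied.
[6] 5f - 3h = 5(6) - 3(5) = 15 — satisfied.
[7] |20 - 14| = 6 — satisfied.
[8] g = 14, m = 19; 14 < 19 — satisfied.
[9] values 5 < 6 < 14 — satisfied.
[10] f = 6 lies in [5, 6] — satisfied.

The assignment satisfies every constraint.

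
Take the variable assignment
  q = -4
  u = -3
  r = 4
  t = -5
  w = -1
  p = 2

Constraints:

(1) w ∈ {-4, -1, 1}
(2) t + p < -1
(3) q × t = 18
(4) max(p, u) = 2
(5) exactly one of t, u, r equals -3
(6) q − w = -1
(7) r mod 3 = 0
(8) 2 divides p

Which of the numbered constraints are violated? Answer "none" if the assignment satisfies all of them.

Violated: 3, 6, and 7.

(1) w = -1 is in {-4, -1, 1} — holds.
(2) t + p = -5 + 2 = -3; -3 < -1 — holds.
(3) q × t = -4 × (-5) = 20, not 18 — does not hold.
(4) max(2, -3) = 2 — holds.
(5) t=-5, u=-3, r=4; 1 of them equals -3 — holds.
(6) q − w = -4 − (-1) = -3, not -1 — does not hold.
(7) 4 mod 3 = 1, not 0 — does not hold.
(8) 2 / 2 = 1, so 2 divides 2 — holds.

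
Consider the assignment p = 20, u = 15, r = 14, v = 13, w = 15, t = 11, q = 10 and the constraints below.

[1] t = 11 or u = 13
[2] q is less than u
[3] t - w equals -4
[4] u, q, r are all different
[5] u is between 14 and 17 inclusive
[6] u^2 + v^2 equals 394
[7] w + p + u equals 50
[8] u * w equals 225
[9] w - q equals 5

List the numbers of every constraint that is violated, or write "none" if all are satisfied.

All constraints are satisfied.

[1] t = 11 = 11 (first disjunct) — holds.
[2] q = 10, u = 15; 10 < 15 — holds.
[3] t - w = 11 - 15 = -4 — holds.
[4] values 15, 10, 14 are pairwise distinct — holds.
[5] u = 15 lies in [14, 17] — holds.
[6] u^2 + v^2 = 15^2 + 13^2 = 225 + 169 = 394 — holds.
[7] w + p + u = 15 + 20 + 15 = 50 — holds.
[8] u * w = 15 * 15 = 225 — holds.
[9] w - q = 15 - 10 = 5 — holds.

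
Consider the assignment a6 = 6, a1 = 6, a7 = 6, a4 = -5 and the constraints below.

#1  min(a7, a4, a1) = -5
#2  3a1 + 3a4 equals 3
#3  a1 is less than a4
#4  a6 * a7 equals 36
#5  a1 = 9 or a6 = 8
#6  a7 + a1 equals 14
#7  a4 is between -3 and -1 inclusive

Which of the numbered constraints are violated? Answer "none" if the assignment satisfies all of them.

#1 min(6, -5, 6) = -5  ✓
#2 3a1 + 3a4 = 3(6) + 3(-5) = 3  ✓
#3 a1 = 6, a4 = -5; 6 ≥ -5 (want <)  ✗
#4 a6 * a7 = 6 * 6 = 36  ✓
#5 a1 = 6 ≠ 9 and a6 = 6 ≠ 8; both disjuncts false  ✗
#6 a7 + a1 = 6 + 6 = 12, not 14  ✗
#7 a4 = -5 is outside [-3, -1]  ✗

Violated: 3, 5, 6, and 7.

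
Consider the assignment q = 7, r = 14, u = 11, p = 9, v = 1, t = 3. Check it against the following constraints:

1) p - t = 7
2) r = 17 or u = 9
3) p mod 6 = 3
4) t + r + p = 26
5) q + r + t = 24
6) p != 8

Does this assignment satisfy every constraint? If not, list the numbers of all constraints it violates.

Violated: 1 and 2.

1) p - t = 9 - 3 = 6, not 7  ✗
2) r = 14 ≠ 17 and u = 11 ≠ 9; both disjuncts false  ✗
3) 9 mod 6 = 3  ✓
4) t + r + p = 3 + 14 + 9 = 26  ✓
5) q + r + t = 7 + 14 + 3 = 24  ✓
6) p = 9, and 9 ≠ 8  ✓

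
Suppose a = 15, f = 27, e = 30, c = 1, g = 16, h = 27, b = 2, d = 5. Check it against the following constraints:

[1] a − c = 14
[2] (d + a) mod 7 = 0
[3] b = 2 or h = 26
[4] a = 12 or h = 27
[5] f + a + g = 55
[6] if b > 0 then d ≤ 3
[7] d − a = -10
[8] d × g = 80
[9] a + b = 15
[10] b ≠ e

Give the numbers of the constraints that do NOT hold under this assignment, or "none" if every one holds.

Constraints 2, 5, 6, 9 are violated.

[1] a − c = 15 − 1 = 14 — holds.
[2] d + a = 20; 20 mod 7 = 6, not 0 — fails.
[3] b = 2 = 2 (first disjunct) — holds.
[4] a = 15 ≠ 12, but h = 27 = 27 (second disjunct) — holds.
[5] f + a + g = 27 + 15 + 16 = 58, not 55 — fails.
[6] b = 2 > 0, so we need d ≤ 3; but d = 5 > 3 — fails.
[7] d − a = 5 − 15 = -10 — holds.
[8] d × g = 5 × 16 = 80 — holds.
[9] a + b = 15 + 2 = 17, not 15 — fails.
[10] b = 2, e = 30; distinct — holds.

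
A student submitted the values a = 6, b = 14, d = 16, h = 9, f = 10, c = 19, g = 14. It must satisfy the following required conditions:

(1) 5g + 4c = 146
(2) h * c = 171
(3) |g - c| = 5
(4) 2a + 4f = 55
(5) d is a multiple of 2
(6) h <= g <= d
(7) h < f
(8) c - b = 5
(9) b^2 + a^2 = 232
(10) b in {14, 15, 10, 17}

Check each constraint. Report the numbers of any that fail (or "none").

Constraint 4 does not hold.

(1) 5g + 4c = 5(14) + 4(19) = 146  holds
(2) h * c = 9 * 19 = 171  holds
(3) |14 - 19| = 5  holds
(4) 2a + 4f = 2(6) + 4(10) = 52, not 55  fails
(5) 16 / 2 = 8, so 2 divides 16  holds
(6) values 9 <= 14 <= 16  holds
(7) h = 9, f = 10; 9 < 10  holds
(8) c - b = 19 - 14 = 5  holds
(9) b^2 + a^2 = 14^2 + 6^2 = 196 + 36 = 232  holds
(10) b = 14 is in {14, 15, 10, 17}  holds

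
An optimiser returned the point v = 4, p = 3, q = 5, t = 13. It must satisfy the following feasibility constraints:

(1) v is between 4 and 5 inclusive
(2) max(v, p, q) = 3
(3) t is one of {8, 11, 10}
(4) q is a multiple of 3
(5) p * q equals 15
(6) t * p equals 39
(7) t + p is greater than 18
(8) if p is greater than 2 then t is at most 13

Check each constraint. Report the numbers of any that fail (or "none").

(1) v = 4 lies in [4, 5]  true
(2) max(4, 3, 5) = 5, not 3  false
(3) t = 13 is not in {8, 11, 10}  false
(4) 5 = 3*1 + 2, so 3 does not divide 5  false
(5) p * q = 3 * 5 = 15  true
(6) t * p = 13 * 3 = 39  true
(7) t + p = 13 + 3 = 16; 16 ≤ 18, bound 18 not met  false
(8) p = 3 > 2, so we need t ≤ 13; t = 13 ≤ 13  true

Violated: 2, 3, 4, and 7.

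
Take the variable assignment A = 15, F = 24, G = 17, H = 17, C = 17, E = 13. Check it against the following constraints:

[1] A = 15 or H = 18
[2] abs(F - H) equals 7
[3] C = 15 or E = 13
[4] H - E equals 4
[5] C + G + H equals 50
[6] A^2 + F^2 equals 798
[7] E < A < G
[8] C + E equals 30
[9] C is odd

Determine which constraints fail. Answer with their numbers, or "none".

[1] A = 15 = 15 (first disjunct)  yes
[2] abs(24 - 17) = 7  yes
[3] C = 17 ≠ 15, but E = 13 = 13 (second disjunct)  yes
[4] H - E = 17 - 13 = 4  yes
[5] C + G + H = 17 + 17 + 17 = 51, not 50  no
[6] A^2 + F^2 = 15^2 + 24^2 = 225 + 576 = 801, not 798  no
[7] values 13 < 15 < 17  yes
[8] C + E = 17 + 13 = 30  yes
[9] C = 17 is odd  yes

Constraints 5, 6 do not hold.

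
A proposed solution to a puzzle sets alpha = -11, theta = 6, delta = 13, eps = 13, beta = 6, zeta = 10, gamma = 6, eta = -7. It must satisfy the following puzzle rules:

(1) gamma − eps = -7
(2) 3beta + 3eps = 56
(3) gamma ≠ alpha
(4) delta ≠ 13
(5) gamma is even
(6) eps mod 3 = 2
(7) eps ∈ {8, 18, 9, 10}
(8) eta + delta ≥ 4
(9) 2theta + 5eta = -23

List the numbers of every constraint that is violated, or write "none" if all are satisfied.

(1) gamma − eps = 6 − 13 = -7  holds
(2) 3beta + 3eps = 3(6) + 3(13) = 57, not 56  fails
(3) gamma = 6, alpha = -11; distinct  holds
(4) delta = 13, but 13 is required to differ  fails
(5) gamma = 6 is even  holds
(6) 13 mod 3 = 1, not 2  fails
(7) eps = 13 is not in {8, 18, 9, 10}  fails
(8) eta + delta = -7 + 13 = 6; 6 ≥ 4  holds
(9) 2theta + 5eta = 2(6) + 5(-7) = -23  holds

Constraints 2, 4, 6, 7 do not hold.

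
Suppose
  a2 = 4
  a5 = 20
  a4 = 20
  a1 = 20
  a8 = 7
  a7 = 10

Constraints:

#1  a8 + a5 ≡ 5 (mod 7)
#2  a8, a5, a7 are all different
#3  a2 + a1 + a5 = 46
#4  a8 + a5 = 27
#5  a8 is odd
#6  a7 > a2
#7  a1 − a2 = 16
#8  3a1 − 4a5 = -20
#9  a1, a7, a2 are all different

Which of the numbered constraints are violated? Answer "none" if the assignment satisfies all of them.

#1 a8 + a5 = 27; 27 mod 7 = 6, not 5 — violated.
#2 values 7, 20, 10 are pairwise distinct — satisfied.
#3 a2 + a1 + a5 = 4 + 20 + 20 = 44, not 46 — violated.
#4 a8 + a5 = 7 + 20 = 27 — satisfied.
#5 a8 = 7 is odd — satisfied.
#6 a7 = 10, a2 = 4; 10 > 4 — satisfied.
#7 a1 − a2 = 20 − 4 = 16 — satisfied.
#8 3a1 − 4a5 = 3(20) − 4(20) = -20 — satisfied.
#9 values 20, 10, 4 are pairwise distinct — satisfied.

No — constraints 1 and 3 are not satisfied.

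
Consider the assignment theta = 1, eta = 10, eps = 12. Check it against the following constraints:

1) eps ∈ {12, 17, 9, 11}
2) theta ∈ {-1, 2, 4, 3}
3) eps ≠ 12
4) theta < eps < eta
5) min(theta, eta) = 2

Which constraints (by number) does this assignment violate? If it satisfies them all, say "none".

Constraints 2, 3, 4, and 5 are violated.

1) eps = 12 is in {12, 17, 9, 11} — OK.
2) theta = 1 is not in {-1, 2, 4, 3} — violated.
3) eps = 12, but 12 is required to differ — violated.
4) values 1, 12, 10; eps = 12 is not < eta = 10 — violated.
5) min(1, 10) = 1, not 2 — violated.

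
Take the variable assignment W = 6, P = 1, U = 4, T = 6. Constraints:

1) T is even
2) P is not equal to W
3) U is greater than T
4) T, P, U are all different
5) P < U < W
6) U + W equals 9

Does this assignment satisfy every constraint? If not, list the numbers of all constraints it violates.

1) T = 6 is even  true
2) P = 1, W = 6; distinct  true
3) U = 4, T = 6; 4 ≤ 6 (want >)  false
4) values 6, 1, 4 are pairwise distinct  true
5) values 1 < 4 < 6  true
6) U + W = 4 + 6 = 10, not 9  false

The assignment fails constraints 3 and 6.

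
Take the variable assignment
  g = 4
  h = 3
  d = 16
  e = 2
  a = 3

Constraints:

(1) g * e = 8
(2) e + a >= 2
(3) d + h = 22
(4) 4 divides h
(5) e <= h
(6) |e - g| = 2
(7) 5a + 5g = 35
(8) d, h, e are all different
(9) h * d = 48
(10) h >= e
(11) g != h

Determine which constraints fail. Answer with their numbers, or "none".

(1) g * e = 4 * 2 = 8  ✓
(2) e + a = 2 + 3 = 5; 5 ≥ 2  ✓
(3) d + h = 16 + 3 = 19, not 22  ✗
(4) 3 = 4*0 + 3, so 4 does not divide 3  ✗
(5) e = 2, h = 3; 2 ≤ 3  ✓
(6) |2 - 4| = 2  ✓
(7) 5a + 5g = 5(3) + 5(4) = 35  ✓
(8) values 16, 3, 2 are pairwise distinct  ✓
(9) h * d = 3 * 16 = 48  ✓
(10) h = 3, e = 2; 3 ≥ 2  ✓
(11) g = 4, h = 3; distinct  ✓

Constraints 3, 4 are violated.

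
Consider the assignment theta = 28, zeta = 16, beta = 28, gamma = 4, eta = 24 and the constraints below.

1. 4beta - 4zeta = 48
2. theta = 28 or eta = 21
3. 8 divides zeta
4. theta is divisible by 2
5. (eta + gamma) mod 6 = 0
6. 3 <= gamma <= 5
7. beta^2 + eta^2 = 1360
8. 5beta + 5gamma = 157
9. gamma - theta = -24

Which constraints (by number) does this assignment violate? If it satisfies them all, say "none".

1. 4beta - 4zeta = 4(28) - 4(16) = 48  true
2. theta = 28 = 28 (first disjunct)  true
3. 16 / 8 = 2, so 8 divides 16  true
4. 28 / 2 = 14, so 2 divides 28  true
5. eta + gamma = 28; 28 mod 6 = 4, not 0  false
6. gamma = 4 lies in [3, 5]  true
7. beta^2 + eta^2 = 28^2 + 24^2 = 784 + 576 = 1360  true
8. 5beta + 5gamma = 5(28) + 5(4) = 160, not 157  false
9. gamma - theta = 4 - 28 = -24  true

No — constraints 5 and 8 are not satisfied.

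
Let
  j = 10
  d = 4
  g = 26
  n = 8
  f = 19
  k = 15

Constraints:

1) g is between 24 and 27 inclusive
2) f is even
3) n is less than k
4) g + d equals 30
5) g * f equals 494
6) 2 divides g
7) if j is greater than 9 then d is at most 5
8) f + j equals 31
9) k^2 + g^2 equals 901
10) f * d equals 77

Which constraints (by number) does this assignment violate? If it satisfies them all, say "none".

1) g = 26 lies in [24, 27] — holds.
2) f = 19 is odd — does not hold.
3) n = 8, k = 15; 8 < 15 — holds.
4) g + d = 26 + 4 = 30 — holds.
5) g * f = 26 * 19 = 494 — holds.
6) 26 / 2 = 13, so 2 divides 26 — holds.
7) j = 10 > 9, so we need d ≤ 5; d = 4 ≤ 5 — holds.
8) f + j = 19 + 10 = 29, not 31 — does not hold.
9) k^2 + g^2 = 15^2 + 26^2 = 225 + 676 = 901 — holds.
10) f * d = 19 * 4 = 76, not 77 — does not hold.

Constraints 2, 8, 10 do not hold.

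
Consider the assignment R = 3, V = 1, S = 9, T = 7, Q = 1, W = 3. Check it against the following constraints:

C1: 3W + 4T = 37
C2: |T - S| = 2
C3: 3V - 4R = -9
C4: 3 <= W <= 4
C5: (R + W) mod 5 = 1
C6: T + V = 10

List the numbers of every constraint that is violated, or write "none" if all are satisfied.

Violated: 6.

C1: 3W + 4T = 3(3) + 4(7) = 37 — holds.
C2: |7 - 9| = 2 — holds.
C3: 3V - 4R = 3(1) - 4(3) = -9 — holds.
C4: W = 3 lies in [3, 4] — holds.
C5: R + W = 6; 6 mod 5 = 1 — holds.
C6: T + V = 7 + 1 = 8, not 10 — fails.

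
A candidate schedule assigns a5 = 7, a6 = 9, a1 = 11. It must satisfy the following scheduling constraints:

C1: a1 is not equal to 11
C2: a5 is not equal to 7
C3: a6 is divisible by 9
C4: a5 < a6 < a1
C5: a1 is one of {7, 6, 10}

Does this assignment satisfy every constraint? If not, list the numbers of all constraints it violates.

No — constraints 1, 2, and 5 are not satisfied.

C1: a1 = 11, but 11 is required to differ — does not hold.
C2: a5 = 7, but 7 is required to differ — does not hold.
C3: 9 / 9 = 1, so 9 divides 9 — holds.
C4: values 7 < 9 < 11 — holds.
C5: a1 = 11 is not in {7, 6, 10} — does not hold.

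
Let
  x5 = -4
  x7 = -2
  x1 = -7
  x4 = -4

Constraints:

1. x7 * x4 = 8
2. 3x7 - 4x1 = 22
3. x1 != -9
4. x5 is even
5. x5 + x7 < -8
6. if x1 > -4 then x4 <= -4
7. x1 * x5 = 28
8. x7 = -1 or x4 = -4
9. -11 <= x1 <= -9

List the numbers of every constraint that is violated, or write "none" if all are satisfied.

Constraints 5 and 9 are violated.

1. x7 * x4 = -2 * (-4) = 8 — OK.
2. 3x7 - 4x1 = 3(-2) - 4(-7) = 22 — OK.
3. x1 = -7, and -7 ≠ -9 — OK.
4. x5 = -4 is even — OK.
5. x5 + x7 = -4 + (-2) = -6; -6 ≥ -8, bound -8 not met — violated.
6. x1 = -7, not > -4; antecedent false, conditional vacuously true — OK.
7. x1 * x5 = -7 * (-4) = 28 — OK.
8. x7 = -2 ≠ -1, but x4 = -4 = -4 (second disjunct) — OK.
9. x1 = -7 is outside [-11, -9] — violated.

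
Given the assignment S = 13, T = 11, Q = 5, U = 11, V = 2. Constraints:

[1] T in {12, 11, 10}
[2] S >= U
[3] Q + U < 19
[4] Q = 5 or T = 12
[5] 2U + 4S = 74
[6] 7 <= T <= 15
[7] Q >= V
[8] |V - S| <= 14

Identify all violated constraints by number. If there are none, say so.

No violations.

[1] T = 11 is in {12, 11, 10}  OK
[2] S = 13, U = 11; 13 ≥ 11  OK
[3] Q + U = 5 + 11 = 16; 16 < 19  OK
[4] Q = 5 = 5 (first disjunct)  OK
[5] 2U + 4S = 2(11) + 4(13) = 74  OK
[6] T = 11 lies in [7, 15]  OK
[7] Q = 5, V = 2; 5 ≥ 2  OK
[8] |2 - 13| = 11; 11 ≤ 14  OK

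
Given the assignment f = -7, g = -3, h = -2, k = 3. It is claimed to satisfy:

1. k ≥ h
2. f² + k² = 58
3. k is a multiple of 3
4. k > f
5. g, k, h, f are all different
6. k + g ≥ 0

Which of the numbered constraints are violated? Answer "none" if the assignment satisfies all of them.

1. k = 3, h = -2; 3 ≥ -2  true
2. f² + k² = (-7)² + 3² = 49 + 9 = 58  true
3. 3 / 3 = 1, so 3 divides 3  true
4. k = 3, f = -7; 3 > -7  true
5. values -3, 3, -2, -7 are pairwise distinct  true
6. k + g = 3 + (-3) = 0; 0 ≥ 0  true

The assignment satisfies every constraint.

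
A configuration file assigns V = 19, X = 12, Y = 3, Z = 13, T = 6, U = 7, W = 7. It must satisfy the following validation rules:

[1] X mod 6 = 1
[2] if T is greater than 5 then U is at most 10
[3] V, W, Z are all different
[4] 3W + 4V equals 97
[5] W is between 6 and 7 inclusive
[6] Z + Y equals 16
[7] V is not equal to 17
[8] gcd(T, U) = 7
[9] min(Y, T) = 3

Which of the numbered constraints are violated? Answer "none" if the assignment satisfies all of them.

Constraints 1 and 8 are violated.

[1] 12 mod 6 = 0, not 1  no
[2] T = 6 > 5, so we need U ≤ 10; U = 7 ≤ 10  yes
[3] values 19, 7, 13 are pairwise distinct  yes
[4] 3W + 4V = 3(7) + 4(19) = 97  yes
[5] W = 7 lies in [6, 7]  yes
[6] Z + Y = 13 + 3 = 16  yes
[7] V = 19, and 19 ≠ 17  yes
[8] gcd(6, 7) = 1, not 7  no
[9] min(3, 6) = 3  yes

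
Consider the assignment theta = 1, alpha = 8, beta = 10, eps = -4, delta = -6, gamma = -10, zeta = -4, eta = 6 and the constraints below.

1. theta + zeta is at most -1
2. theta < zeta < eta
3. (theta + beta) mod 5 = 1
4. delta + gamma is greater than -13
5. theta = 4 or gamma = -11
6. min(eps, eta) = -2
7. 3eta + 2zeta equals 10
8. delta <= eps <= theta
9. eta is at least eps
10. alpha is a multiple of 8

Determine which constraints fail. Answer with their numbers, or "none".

1. theta + zeta = 1 + (-4) = -3; -3 ≤ -1 — holds.
2. values 1, -4, 6; theta = 1 is not < zeta = -4 — does not hold.
3. theta + beta = 11; 11 mod 5 = 1 — holds.
4. delta + gamma = -6 + (-10) = -16; -16 ≤ -13, bound -13 not met — does not hold.
5. theta = 1 ≠ 4 and gamma = -10 ≠ -11; both disjuncts false — does not hold.
6. min(-4, 6) = -4, not -2 — does not hold.
7. 3eta + 2zeta = 3(6) + 2(-4) = 10 — holds.
8. values -6 <= -4 <= 1 — holds.
9. eta = 6, eps = -4; 6 ≥ -4 — holds.
10. 8 / 8 = 1, so 8 divides 8 — holds.

No — constraints 2, 4, 5, 6 are not satisfied.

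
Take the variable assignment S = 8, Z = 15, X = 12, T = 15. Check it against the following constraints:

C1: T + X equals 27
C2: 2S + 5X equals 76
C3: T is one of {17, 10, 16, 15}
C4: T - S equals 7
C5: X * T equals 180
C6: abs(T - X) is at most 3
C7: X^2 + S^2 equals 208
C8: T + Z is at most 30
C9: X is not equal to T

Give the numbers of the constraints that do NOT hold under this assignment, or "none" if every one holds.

C1: T + X = 15 + 12 = 27 — satisfied.
C2: 2S + 5X = 2(8) + 5(12) = 76 — satisfied.
C3: T = 15 is in {17, 10, 16, 15} — satisfied.
C4: T - S = 15 - 8 = 7 — satisfied.
C5: X * T = 12 * 15 = 180 — satisfied.
C6: abs(15 - 12) = 3; 3 ≤ 3 — satisfied.
C7: X^2 + S^2 = 12^2 + 8^2 = 144 + 64 = 208 — satisfied.
C8: T + Z = 15 + 15 = 30; 30 ≤ 30 — satisfied.
C9: X = 12, T = 15; distinct — satisfied.

Yes — all constraints hold.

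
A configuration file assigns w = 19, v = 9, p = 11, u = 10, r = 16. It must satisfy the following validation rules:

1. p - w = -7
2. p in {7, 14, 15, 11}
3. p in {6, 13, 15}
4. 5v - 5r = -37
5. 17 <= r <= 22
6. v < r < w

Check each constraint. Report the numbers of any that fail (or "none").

No — constraints 1, 3, 4, 5 are not satisfied.

1. p - w = 11 - 19 = -8, not -7 — fails.
2. p = 11 is in {7, 14, 15, 11} — holds.
3. p = 11 is not in {6, 13, 15} — fails.
4. 5v - 5r = 5(9) - 5(16) = -35, not -37 — fails.
5. r = 16 is outside [17, 22] — fails.
6. values 9 < 16 < 19 — holds.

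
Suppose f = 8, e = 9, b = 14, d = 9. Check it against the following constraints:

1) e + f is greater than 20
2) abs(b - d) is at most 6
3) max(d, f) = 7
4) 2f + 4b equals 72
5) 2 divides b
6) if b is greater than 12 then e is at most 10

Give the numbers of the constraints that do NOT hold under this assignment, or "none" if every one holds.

1) e + f = 9 + 8 = 17; 17 ≤ 20, bound 20 not met  FAIL
2) abs(14 - 9) = 5; 5 ≤ 6  OK
3) max(9, 8) = 9, not 7  FAIL
4) 2f + 4b = 2(8) + 4(14) = 72  OK
5) 14 / 2 = 7, so 2 divides 14  OK
6) b = 14 > 12, so we need e ≤ 10; e = 9 ≤ 10  OK

Constraints 1, 3 are violated.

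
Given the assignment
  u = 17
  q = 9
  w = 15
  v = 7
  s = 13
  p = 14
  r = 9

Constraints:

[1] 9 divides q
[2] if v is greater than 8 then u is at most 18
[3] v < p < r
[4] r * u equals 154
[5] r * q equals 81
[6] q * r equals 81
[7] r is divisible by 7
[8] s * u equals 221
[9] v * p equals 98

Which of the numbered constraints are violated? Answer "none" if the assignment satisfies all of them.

Constraints 3, 4, 7 are violated.

[1] 9 / 9 = 1, so 9 divides 9 — holds.
[2] v = 7, not > 8; antecedent false, conditional vacuously true — holds.
[3] values 7, 14, 9; p = 14 is not < r = 9 — fails.
[4] r * u = 9 * 17 = 153, not 154 — fails.
[5] r * q = 9 * 9 = 81 — holds.
[6] q * r = 9 * 9 = 81 — holds.
[7] 9 = 7*1 + 2, so 7 does not divide 9 — fails.
[8] s * u = 13 * 17 = 221 — holds.
[9] v * p = 7 * 14 = 98 — holds.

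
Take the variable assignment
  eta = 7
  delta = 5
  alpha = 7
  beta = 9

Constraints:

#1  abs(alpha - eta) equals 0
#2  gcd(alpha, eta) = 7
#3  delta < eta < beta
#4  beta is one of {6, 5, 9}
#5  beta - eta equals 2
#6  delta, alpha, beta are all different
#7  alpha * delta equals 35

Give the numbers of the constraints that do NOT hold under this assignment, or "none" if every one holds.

#1 abs(7 - 7) = 0  holds
#2 gcd(7, 7) = 7  holds
#3 values 5 < 7 < 9  holds
#4 beta = 9 is in {6, 5, 9}  holds
#5 beta - eta = 9 - 7 = 2  holds
#6 values 5, 7, 9 are pairwise distinct  holds
#7 alpha * delta = 7 * 5 = 35  holds

Yes — all constraints hold.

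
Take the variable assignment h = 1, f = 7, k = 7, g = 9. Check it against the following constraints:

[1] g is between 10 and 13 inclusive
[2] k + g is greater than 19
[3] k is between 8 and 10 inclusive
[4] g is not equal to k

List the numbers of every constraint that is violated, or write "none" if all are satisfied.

[1] g = 9 is outside [10, 13] — violated.
[2] k + g = 7 + 9 = 16; 16 ≤ 19, bound 19 not met — violated.
[3] k = 7 is outside [8, 10] — violated.
[4] g = 9, k = 7; distinct — OK.

No — constraints 1, 2, and 3 are not satisfied.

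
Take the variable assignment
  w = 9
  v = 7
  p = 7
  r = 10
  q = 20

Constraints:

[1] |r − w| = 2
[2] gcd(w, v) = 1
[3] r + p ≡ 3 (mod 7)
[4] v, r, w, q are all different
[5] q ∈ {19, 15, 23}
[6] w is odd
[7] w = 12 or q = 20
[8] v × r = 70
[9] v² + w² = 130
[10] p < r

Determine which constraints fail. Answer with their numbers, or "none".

No — constraints 1 and 5 are not satisfied.

[1] |10 − 9| = 1, not 2 — violated.
[2] gcd(9, 7) = 1 — OK.
[3] r + p = 17; 17 mod 7 = 3 — OK.
[4] values 7, 10, 9, 20 are pairwise distinct — OK.
[5] q = 20 is not in {19, 15, 23} — violated.
[6] w = 9 is odd — OK.
[7] w = 9 ≠ 12, but q = 20 = 20 (second disjunct) — OK.
[8] v × r = 7 × 10 = 70 — OK.
[9] v² + w² = 7² + 9² = 49 + 81 = 130 — OK.
[10] p = 7, r = 10; 7 < 10 — OK.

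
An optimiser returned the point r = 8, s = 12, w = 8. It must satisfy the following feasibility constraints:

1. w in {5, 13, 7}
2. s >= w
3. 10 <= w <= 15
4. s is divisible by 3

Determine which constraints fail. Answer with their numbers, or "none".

1. w = 8 is not in {5, 13, 7}  no
2. s = 12, w = 8; 12 ≥ 8  yes
3. w = 8 is outside [10, 15]  no
4. 12 / 3 = 4, so 3 divides 12  yes

Constraints 1, 3 do not hold.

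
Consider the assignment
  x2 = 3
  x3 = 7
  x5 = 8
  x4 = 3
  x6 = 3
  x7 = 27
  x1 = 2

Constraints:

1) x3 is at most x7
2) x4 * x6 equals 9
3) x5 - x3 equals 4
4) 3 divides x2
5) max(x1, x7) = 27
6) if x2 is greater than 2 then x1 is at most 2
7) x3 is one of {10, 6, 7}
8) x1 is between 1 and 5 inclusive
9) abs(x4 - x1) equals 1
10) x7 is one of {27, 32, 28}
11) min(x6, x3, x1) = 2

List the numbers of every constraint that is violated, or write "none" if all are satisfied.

No — constraint 3 is not satisfied.

1) x3 = 7, x7 = 27; 7 ≤ 27 — OK.
2) x4 * x6 = 3 * 3 = 9 — OK.
3) x5 - x3 = 8 - 7 = 1, not 4 — violated.
4) 3 / 3 = 1, so 3 divides 3 — OK.
5) max(2, 27) = 27 — OK.
6) x2 = 3 > 2, so we need x1 ≤ 2; x1 = 2 ≤ 2 — OK.
7) x3 = 7 is in {10, 6, 7} — OK.
8) x1 = 2 lies in [1, 5] — OK.
9) abs(3 - 2) = 1 — OK.
10) x7 = 27 is in {27, 32, 28} — OK.
11) min(3, 7, 2) = 2 — OK.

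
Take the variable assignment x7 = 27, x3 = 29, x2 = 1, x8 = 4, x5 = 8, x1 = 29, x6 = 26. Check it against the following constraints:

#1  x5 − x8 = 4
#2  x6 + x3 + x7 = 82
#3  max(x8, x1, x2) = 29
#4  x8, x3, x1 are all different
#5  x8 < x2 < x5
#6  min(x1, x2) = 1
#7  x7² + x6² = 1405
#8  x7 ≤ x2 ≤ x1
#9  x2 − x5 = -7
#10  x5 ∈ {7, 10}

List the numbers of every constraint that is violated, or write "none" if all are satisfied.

#1 x5 − x8 = 8 − 4 = 4 — satisfied.
#2 x6 + x3 + x7 = 26 + 29 + 27 = 82 — satisfied.
#3 max(4, 29, 1) = 29 — satisfied.
#4 x3 = x1 = 29, not all different — violated.
#5 values 4, 1, 8; x8 = 4 is not < x2 = 1 — violated.
#6 min(29, 1) = 1 — satisfied.
#7 x7² + x6² = 27² + 26² = 729 + 676 = 1405 — satisfied.
#8 values 27, 1, 29; x7 = 27 is not ≤ x2 = 1 — violated.
#9 x2 − x5 = 1 − 8 = -7 — satisfied.
#10 x5 = 8 is not in {7, 10} — violated.

The assignment fails constraints 4, 5, 8, 10.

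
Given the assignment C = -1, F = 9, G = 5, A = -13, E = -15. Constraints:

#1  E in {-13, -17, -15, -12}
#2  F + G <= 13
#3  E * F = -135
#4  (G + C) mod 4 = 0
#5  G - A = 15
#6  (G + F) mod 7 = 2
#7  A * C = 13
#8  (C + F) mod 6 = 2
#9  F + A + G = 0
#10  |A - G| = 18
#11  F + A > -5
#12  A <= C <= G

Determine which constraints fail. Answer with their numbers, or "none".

No — constraints 2, 5, 6, and 9 are not satisfied.

#1 E = -15 is in {-13, -17, -15, -12} — satisfied.
#2 F + G = 9 + 5 = 14; 14 > 13, bound 13 not met — violated.
#3 E * F = -15 * 9 = -135 — satisfied.
#4 G + C = 4; 4 mod 4 = 0 — satisfied.
#5 G - A = 5 - (-13) = 18, not 15 — violated.
#6 G + F = 14; 14 mod 7 = 0, not 2 — violated.
#7 A * C = -13 * (-1) = 13 — satisfied.
#8 C + F = 8; 8 mod 6 = 2 — satisfied.
#9 F + A + G = 9 + (-13) + 5 = 1, not 0 — violated.
#10 |-13 - 5| = 18 — satisfied.
#11 F + A = 9 + (-13) = -4; -4 > -5 — satisfied.
#12 values -13 <= -1 <= 5 — satisfied.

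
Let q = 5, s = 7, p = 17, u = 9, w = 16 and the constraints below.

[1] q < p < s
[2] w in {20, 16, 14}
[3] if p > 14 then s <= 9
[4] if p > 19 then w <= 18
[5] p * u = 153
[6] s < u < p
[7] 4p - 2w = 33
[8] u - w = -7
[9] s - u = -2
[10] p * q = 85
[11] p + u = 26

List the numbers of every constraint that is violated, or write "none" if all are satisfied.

The assignment fails constraints 1, 7.

[1] values 5, 17, 7; p = 17 is not < s = 7  ✘
[2] w = 16 is in {20, 16, 14}  ✔
[3] p = 17 > 14, so we need s ≤ 9; s = 7 ≤ 9  ✔
[4] p = 17, not > 19; antecedent false, conditional vacuously true  ✔
[5] p * u = 17 * 9 = 153  ✔
[6] values 7 < 9 < 17  ✔
[7] 4p - 2w = 4(17) - 2(16) = 36, not 33  ✘
[8] u - w = 9 - 16 = -7  ✔
[9] s - u = 7 - 9 = -2  ✔
[10] p * q = 17 * 5 = 85  ✔
[11] p + u = 17 + 9 = 26  ✔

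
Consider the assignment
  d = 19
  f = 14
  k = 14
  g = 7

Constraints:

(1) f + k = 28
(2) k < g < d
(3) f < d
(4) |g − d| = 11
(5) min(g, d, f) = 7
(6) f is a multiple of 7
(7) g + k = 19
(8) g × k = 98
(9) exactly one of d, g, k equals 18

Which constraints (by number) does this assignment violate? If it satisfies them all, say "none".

(1) f + k = 14 + 14 = 28  yes
(2) values 14, 7, 19; k = 14 is not < g = 7  no
(3) f = 14, d = 19; 14 < 19  yes
(4) |7 − 19| = 12, not 11  no
(5) min(7, 19, 14) = 7  yes
(6) 14 / 7 = 2, so 7 divides 14  yes
(7) g + k = 7 + 14 = 21, not 19  no
(8) g × k = 7 × 14 = 98  yes
(9) d=19, g=7, k=14; 0 of them equal 18, not exactly one  no

Constraints 2, 4, 7, and 9 do not hold.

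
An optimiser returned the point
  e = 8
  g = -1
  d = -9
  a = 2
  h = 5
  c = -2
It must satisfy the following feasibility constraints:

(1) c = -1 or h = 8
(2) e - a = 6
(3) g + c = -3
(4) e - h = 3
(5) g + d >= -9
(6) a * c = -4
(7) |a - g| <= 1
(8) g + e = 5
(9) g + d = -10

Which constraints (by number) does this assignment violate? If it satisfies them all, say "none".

Constraints 1, 5, 7, and 8 are violated.

(1) c = -2 ≠ -1 and h = 5 ≠ 8; both disjuncts false  ✗
(2) e - a = 8 - 2 = 6  ✓
(3) g + c = -1 + (-2) = -3  ✓
(4) e - h = 8 - 5 = 3  ✓
(5) g + d = -1 + (-9) = -10; -10 < -9, bound -9 not met  ✗
(6) a * c = 2 * (-2) = -4  ✓
(7) |2 - (-1)| = 3; 3 > 1, exceeds bound 1  ✗
(8) g + e = -1 + 8 = 7, not 5  ✗
(9) g + d = -1 + (-9) = -10  ✓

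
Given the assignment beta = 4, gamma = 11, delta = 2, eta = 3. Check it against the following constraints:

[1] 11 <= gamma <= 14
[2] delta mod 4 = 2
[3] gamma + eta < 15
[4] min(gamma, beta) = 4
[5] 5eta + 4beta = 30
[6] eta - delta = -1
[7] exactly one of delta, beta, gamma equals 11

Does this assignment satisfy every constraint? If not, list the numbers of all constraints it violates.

Constraints 5, 6 do not hold.

[1] gamma = 11 lies in [11, 14] — satisfied.
[2] 2 mod 4 = 2 — satisfied.
[3] gamma + eta = 11 + 3 = 14; 14 < 15 — satisfied.
[4] min(11, 4) = 4 — satisfied.
[5] 5eta + 4beta = 5(3) + 4(4) = 31, not 30 — violated.
[6] eta - delta = 3 - 2 = 1, not -1 — violated.
[7] delta=2, beta=4, gamma=11; 1 of them equals 11 — satisfied.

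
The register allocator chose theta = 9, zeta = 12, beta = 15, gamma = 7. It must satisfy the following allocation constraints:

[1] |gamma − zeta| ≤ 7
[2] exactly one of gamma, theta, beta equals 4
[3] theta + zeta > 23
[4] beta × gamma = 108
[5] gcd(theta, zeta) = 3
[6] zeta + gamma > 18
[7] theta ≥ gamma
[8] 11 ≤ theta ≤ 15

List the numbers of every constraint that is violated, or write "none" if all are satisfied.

Violated: 2, 3, 4, and 8.

[1] |7 − 12| = 5; 5 ≤ 7 — satisfied.
[2] gamma=7, theta=9, beta=15; 0 of them equal 4, not exactly one — violated.
[3] theta + zeta = 9 + 12 = 21; 21 ≤ 23, bound 23 not met — violated.
[4] beta × gamma = 15 × 7 = 105, not 108 — violated.
[5] gcd(9, 12) = 3 — satisfied.
[6] zeta + gamma = 12 + 7 = 19; 19 > 18 — satisfied.
[7] theta = 9, gamma = 7; 9 ≥ 7 — satisfied.
[8] theta = 9 is outside [11, 15] — violated.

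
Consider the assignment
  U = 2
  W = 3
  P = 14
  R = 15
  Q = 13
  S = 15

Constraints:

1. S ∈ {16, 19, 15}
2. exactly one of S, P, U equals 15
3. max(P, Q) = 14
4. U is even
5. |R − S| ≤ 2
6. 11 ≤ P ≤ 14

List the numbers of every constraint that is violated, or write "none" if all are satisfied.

1. S = 15 is in {16, 19, 15} — OK.
2. S=15, P=14, U=2; 1 of them equals 15 — OK.
3. max(14, 13) = 14 — OK.
4. U = 2 is even — OK.
5. |15 − 15| = 0; 0 ≤ 2 — OK.
6. P = 14 lies in [11, 14] — OK.

The assignment satisfies every constraint.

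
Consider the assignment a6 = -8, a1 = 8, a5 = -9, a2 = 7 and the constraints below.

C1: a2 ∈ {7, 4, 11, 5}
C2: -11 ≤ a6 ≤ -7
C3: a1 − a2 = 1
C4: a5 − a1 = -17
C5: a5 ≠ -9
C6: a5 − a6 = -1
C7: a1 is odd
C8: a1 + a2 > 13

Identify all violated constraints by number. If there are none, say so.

The assignment fails constraints 5 and 7.

C1: a2 = 7 is in {7, 4, 11, 5}  holds
C2: a6 = -8 lies in [-11, -7]  holds
C3: a1 − a2 = 8 − 7 = 1  holds
C4: a5 − a1 = -9 − 8 = -17  holds
C5: a5 = -9, but -9 is required to differ  fails
C6: a5 − a6 = -9 − (-8) = -1  holds
C7: a1 = 8 is even  fails
C8: a1 + a2 = 8 + 7 = 15; 15 > 13  holds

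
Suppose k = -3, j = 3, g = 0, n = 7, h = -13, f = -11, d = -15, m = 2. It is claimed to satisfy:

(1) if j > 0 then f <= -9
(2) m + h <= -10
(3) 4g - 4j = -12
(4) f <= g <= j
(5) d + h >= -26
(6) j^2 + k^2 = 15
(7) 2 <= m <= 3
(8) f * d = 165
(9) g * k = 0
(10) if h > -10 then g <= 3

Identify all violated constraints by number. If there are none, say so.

(1) j = 3 > 0, so we need f ≤ -9; f = -11 ≤ -9 — holds.
(2) m + h = 2 + (-13) = -11; -11 ≤ -10 — holds.
(3) 4g - 4j = 4(0) - 4(3) = -12 — holds.
(4) values -11 <= 0 <= 3 — holds.
(5) d + h = -15 + (-13) = -28; -28 < -26, bound -26 not met — does not hold.
(6) j^2 + k^2 = 3^2 + (-3)^2 = 9 + 9 = 18, not 15 — does not hold.
(7) m = 2 lies in [2, 3] — holds.
(8) f * d = -11 * (-15) = 165 — holds.
(9) g * k = 0 * (-3) = 0 — holds.
(10) h = -13, not > -10; antecedent false, conditional vacuously true — holds.

Violated: 5, 6.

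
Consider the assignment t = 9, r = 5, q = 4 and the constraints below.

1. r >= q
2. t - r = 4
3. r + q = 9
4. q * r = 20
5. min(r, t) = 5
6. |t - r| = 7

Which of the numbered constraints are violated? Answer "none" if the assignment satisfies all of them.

Constraint 6 does not hold.

1. r = 5, q = 4; 5 ≥ 4  OK
2. t - r = 9 - 5 = 4  OK
3. r + q = 5 + 4 = 9  OK
4. q * r = 4 * 5 = 20  OK
5. min(5, 9) = 5  OK
6. |9 - 5| = 4, not 7  FAIL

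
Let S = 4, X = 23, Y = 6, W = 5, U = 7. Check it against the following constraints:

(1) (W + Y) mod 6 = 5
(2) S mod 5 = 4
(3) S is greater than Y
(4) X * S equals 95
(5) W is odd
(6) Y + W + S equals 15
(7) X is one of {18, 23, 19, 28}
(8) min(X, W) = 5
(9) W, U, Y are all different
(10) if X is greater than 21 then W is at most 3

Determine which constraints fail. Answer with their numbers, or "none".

Constraints 3, 4, and 10 are violated.

(1) W + Y = 11; 11 mod 6 = 5 — OK.
(2) 4 mod 5 = 4 — OK.
(3) S = 4, Y = 6; 4 ≤ 6 (want >) — violated.
(4) X * S = 23 * 4 = 92, not 95 — violated.
(5) W = 5 is odd — OK.
(6) Y + W + S = 6 + 5 + 4 = 15 — OK.
(7) X = 23 is in {18, 23, 19, 28} — OK.
(8) min(23, 5) = 5 — OK.
(9) values 5, 7, 6 are pairwise distinct — OK.
(10) X = 23 > 21, so we need W ≤ 3; but W = 5 > 3 — violated.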